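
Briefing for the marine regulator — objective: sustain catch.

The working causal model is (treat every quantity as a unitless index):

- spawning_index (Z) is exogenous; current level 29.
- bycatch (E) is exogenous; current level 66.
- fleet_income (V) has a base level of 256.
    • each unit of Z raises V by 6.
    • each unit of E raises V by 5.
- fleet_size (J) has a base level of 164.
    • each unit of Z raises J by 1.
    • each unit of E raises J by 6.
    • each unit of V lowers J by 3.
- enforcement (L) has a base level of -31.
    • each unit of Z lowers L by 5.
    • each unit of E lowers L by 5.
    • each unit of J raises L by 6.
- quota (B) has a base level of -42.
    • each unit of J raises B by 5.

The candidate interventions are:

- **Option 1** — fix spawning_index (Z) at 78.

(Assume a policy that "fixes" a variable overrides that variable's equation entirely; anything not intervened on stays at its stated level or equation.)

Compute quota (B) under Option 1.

Option 1 (Z := 78):
  Z = 78
  E = 66
  V = 256 + 6·78 + 5·66 = 1054
  J = 164 + 78 + 6·66 − 3·1054 = -2524
  B = -42 + 5·(-2524) = -12662

-12662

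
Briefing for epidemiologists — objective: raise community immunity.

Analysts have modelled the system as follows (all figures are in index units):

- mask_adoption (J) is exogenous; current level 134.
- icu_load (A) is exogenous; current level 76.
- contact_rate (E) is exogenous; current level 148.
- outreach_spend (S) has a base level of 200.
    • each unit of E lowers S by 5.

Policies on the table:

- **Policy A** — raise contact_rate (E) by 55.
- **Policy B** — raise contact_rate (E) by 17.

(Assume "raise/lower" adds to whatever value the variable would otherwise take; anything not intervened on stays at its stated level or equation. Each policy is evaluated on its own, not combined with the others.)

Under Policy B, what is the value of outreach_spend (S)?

Policy B (E + 17):
  E = 148 + 17 = 165
  S = 200 − 5·165 = -625

-625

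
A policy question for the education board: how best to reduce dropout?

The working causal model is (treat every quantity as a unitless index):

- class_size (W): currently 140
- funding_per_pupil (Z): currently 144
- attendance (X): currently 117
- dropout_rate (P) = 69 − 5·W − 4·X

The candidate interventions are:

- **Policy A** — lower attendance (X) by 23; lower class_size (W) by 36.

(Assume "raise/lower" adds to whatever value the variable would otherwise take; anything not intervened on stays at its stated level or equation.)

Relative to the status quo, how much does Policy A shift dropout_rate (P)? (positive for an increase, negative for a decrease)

Baseline:
  W = 140
  X = 117
  P = 69 − 5·140 − 4·117 = -1099
Policy A (X − 23, W − 36):
  W = 140 − 36 = 104
  X = 117 − 23 = 94
  P = 69 − 5·104 − 4·94 = -827
Change in P: -827 − (-1099) = 272

272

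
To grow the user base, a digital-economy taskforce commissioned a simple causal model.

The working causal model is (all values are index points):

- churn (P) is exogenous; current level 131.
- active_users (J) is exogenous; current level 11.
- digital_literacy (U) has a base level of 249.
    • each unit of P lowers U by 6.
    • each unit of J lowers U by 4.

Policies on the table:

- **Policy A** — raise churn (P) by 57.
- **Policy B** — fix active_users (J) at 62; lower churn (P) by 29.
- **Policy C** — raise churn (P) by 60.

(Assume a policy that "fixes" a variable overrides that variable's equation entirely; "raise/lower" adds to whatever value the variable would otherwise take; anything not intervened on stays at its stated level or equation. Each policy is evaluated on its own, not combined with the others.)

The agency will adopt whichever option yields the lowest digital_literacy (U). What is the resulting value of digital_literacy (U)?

-941

Policy A (P + 57):
  P = 131 + 57 = 188
  J = 11
  U = 249 − 6·188 − 4·11 = -923
Policy B (J := 62, P − 29):
  P = 131 − 29 = 102
  J = 62
  U = 249 − 6·102 − 4·62 = -611
Policy C (P + 60):
  P = 131 + 60 = 191
  J = 11
  U = 249 − 6·191 − 4·11 = -941
Comparing — Policy A: U=-923, Policy B: U=-611, Policy C: U=-941. Lowest is -941 (Policy C).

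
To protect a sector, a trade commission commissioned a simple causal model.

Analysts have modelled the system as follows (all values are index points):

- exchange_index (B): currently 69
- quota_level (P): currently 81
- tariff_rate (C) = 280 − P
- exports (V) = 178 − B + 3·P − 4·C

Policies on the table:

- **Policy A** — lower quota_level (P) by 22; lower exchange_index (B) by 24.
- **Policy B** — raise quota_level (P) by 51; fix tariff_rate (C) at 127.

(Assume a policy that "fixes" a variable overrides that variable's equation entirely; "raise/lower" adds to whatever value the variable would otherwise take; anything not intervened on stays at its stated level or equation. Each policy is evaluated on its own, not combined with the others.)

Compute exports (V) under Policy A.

Policy A (P − 22, B − 24):
  B = 69 − 24 = 45
  P = 81 − 22 = 59
  C = 280 − 59 = 221
  V = 178 − 45 + 3·59 − 4·221 = -574

-574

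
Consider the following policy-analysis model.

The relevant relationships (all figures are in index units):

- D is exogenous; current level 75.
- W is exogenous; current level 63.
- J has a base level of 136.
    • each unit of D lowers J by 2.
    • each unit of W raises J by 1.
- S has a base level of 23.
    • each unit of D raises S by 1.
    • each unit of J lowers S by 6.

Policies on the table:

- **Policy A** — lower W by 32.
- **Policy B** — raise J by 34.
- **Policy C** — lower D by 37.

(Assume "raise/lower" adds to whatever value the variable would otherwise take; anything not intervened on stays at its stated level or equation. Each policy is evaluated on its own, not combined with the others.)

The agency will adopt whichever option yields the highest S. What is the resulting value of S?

-4

Policy A (W − 32):
  D = 75
  W = 63 − 32 = 31
  J = 136 − 2·75 + 31 = 17
  S = 23 + 75 − 6·17 = -4
Policy B (J + 34):
  D = 75
  W = 63
  J = 136 − 2·75 + 63 (+34 from intervention) = 83
  S = 23 + 75 − 6·83 = -400
Policy C (D − 37):
  D = 75 − 37 = 38
  W = 63
  J = 136 − 2·38 + 63 = 123
  S = 23 + 38 − 6·123 = -677
Comparing — Policy A: S=-4, Policy B: S=-400, Policy C: S=-677. Highest is -4 (Policy A).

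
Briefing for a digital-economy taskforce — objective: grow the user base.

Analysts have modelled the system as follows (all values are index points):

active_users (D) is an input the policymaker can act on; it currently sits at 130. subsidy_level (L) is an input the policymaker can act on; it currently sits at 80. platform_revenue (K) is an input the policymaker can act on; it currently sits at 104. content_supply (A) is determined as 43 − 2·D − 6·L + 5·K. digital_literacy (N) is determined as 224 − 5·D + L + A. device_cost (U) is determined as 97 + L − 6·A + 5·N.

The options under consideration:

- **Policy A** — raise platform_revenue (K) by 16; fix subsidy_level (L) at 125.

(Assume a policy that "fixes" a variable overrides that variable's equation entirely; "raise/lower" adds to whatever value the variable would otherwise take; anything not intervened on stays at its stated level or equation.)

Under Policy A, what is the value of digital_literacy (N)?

-668

Policy A (K + 16, L := 125):
  D = 130
  L = 125
  K = 104 + 16 = 120
  A = 43 − 2·130 − 6·125 + 5·120 = -367
  N = 224 − 5·130 + 125 + (-367) = -668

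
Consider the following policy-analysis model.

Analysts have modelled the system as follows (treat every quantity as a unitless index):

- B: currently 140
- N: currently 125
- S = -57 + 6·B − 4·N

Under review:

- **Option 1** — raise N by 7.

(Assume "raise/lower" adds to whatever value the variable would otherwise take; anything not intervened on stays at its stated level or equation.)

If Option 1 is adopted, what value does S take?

255

Option 1 (N + 7):
  B = 140
  N = 125 + 7 = 132
  S = -57 + 6·140 − 4·132 = 255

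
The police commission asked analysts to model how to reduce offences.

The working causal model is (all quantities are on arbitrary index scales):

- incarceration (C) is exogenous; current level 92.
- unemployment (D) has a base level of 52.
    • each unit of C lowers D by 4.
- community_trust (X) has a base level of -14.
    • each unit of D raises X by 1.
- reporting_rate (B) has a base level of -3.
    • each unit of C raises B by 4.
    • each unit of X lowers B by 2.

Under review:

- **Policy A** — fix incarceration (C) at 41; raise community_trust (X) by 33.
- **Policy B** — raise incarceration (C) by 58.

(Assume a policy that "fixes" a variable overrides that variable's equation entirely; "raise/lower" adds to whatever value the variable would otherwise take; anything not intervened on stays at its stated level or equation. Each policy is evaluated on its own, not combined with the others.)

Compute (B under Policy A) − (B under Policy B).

Policy A (C := 41, X + 33):
  C = 41
  D = 52 − 4·41 = -112
  X = -14 + (-112) (+33 from intervention) = -93
  B = -3 + 4·41 − 2·(-93) = 347
Policy B (C + 58):
  C = 92 + 58 = 150
  D = 52 − 4·150 = -548
  X = -14 + (-548) = -562
  B = -3 + 4·150 − 2·(-562) = 1721
B: 347 − 1721 = -1374

-1374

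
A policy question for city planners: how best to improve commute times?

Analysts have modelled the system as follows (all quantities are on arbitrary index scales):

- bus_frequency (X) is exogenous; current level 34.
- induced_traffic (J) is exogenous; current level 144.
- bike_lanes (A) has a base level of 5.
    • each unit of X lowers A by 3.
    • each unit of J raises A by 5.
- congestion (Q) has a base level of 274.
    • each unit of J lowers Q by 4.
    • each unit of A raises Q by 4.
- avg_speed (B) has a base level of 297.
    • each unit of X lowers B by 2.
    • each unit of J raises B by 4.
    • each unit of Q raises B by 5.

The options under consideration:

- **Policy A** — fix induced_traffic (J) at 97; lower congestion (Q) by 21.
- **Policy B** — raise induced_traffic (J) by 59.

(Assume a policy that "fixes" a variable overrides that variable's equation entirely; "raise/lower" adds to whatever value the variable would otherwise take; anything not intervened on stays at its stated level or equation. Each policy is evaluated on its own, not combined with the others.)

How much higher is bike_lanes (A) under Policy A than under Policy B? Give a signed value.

Policy A (J := 97, Q − 21):
  X = 34
  J = 97
  A = 5 − 3·34 + 5·97 = 388
Policy B (J + 59):
  X = 34
  J = 144 + 59 = 203
  A = 5 − 3·34 + 5·203 = 918
A: 388 − 918 = -530

-530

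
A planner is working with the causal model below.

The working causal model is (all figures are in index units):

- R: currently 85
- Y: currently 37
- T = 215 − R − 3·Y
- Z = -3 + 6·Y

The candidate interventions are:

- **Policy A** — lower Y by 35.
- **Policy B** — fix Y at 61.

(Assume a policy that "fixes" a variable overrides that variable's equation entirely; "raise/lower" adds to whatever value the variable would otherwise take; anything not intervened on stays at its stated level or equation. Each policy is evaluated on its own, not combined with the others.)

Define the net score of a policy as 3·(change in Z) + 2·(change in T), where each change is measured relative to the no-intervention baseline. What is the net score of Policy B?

Baseline:
  R = 85
  Y = 37
  T = 215 − 85 − 3·37 = 19
  Z = -3 + 6·37 = 219
Policy B (Y := 61):
  R = 85
  Y = 61
  T = 215 − 85 − 3·61 = -53
  Z = -3 + 6·61 = 363
ΔZ = 363 − 219 = 144; ΔT = -53 − 19 = -72
Score = 3·144 + 2·(-72) = 288

288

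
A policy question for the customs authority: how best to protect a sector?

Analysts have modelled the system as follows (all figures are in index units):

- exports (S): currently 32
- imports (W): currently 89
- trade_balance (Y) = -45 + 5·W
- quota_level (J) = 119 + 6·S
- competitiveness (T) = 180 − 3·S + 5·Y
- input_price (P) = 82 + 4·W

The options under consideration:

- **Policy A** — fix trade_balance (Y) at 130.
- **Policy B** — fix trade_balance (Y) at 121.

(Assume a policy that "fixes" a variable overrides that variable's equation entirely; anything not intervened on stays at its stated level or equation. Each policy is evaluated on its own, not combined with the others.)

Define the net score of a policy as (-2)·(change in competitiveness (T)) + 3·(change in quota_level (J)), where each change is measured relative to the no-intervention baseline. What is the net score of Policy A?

2700

Baseline:
  S = 32
  W = 89
  Y = -45 + 5·89 = 400
  J = 119 + 6·32 = 311
  T = 180 − 3·32 + 5·400 = 2084
Policy A (Y := 130):
  S = 32
  W = 89
  Y = 130
  J = 119 + 6·32 = 311
  T = 180 − 3·32 + 5·130 = 734
ΔT = 734 − 2084 = -1350; ΔJ = 311 − 311 = 0
Score = (-2)·(-1350) + 3·0 = 2700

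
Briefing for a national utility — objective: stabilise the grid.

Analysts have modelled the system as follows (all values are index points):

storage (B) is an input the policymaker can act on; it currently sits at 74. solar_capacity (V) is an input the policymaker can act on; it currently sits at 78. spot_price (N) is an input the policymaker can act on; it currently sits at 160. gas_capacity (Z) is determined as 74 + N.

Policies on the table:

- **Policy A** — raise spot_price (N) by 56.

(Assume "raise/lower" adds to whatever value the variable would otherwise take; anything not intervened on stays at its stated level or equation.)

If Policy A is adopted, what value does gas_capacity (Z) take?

Policy A (N + 56):
  N = 160 + 56 = 216
  Z = 74 + 216 = 290

290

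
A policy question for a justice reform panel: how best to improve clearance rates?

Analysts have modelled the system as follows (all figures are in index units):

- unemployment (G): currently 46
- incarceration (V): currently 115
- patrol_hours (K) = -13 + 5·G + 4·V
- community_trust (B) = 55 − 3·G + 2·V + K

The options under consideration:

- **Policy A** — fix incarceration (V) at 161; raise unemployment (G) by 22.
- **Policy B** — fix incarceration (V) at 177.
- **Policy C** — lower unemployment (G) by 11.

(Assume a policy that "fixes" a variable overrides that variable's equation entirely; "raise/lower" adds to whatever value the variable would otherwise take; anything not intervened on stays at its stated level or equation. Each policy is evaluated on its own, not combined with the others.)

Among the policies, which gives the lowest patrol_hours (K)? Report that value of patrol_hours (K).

Policy A (V := 161, G + 22):
  G = 46 + 22 = 68
  V = 161
  K = -13 + 5·68 + 4·161 = 971
Policy B (V := 177):
  G = 46
  V = 177
  K = -13 + 5·46 + 4·177 = 925
Policy C (G − 11):
  G = 46 − 11 = 35
  V = 115
  K = -13 + 5·35 + 4·115 = 622
Comparing — Policy A: K=971, Policy B: K=925, Policy C: K=622. Lowest is 622 (Policy C).

622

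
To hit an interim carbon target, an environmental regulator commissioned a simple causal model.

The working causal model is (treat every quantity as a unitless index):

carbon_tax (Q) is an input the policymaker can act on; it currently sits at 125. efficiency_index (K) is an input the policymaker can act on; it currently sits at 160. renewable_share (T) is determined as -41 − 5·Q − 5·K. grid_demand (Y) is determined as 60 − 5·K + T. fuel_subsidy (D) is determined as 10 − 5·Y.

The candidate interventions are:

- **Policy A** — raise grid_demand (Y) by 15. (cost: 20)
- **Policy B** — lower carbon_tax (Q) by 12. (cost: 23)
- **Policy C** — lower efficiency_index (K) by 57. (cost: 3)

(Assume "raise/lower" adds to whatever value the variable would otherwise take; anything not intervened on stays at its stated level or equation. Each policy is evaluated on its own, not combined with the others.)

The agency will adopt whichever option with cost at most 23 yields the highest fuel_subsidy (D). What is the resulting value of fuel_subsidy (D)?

Policy A (Y + 15):
  Q = 125
  K = 160
  T = -41 − 5·125 − 5·160 = -1466
  Y = 60 − 5·160 + (-1466) (+15 from intervention) = -2191
  D = 10 − 5·(-2191) = 10965
Policy B (Q − 12):
  Q = 125 − 12 = 113
  K = 160
  T = -41 − 5·113 − 5·160 = -1406
  Y = 60 − 5·160 + (-1406) = -2146
  D = 10 − 5·(-2146) = 10740
Policy C (K − 57):
  Q = 125
  K = 160 − 57 = 103
  T = -41 − 5·125 − 5·103 = -1181
  Y = 60 − 5·103 + (-1181) = -1636
  D = 10 − 5·(-1636) = 8190
Comparing — Policy A: D=10965, Policy B: D=10740, Policy C: D=8190. Highest is 10965 (Policy A).

10965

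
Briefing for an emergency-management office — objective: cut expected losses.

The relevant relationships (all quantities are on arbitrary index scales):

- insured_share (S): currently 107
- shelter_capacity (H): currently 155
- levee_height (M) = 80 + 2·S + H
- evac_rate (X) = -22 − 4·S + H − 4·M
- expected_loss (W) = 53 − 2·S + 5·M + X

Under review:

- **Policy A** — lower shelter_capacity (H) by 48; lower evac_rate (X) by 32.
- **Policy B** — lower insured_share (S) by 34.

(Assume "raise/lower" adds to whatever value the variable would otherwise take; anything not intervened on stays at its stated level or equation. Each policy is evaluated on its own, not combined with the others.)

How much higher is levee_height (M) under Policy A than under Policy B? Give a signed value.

20

Policy A (H − 48, X − 32):
  S = 107
  H = 155 − 48 = 107
  M = 80 + 2·107 + 107 = 401
Policy B (S − 34):
  S = 107 − 34 = 73
  H = 155
  M = 80 + 2·73 + 155 = 381
M: 401 − 381 = 20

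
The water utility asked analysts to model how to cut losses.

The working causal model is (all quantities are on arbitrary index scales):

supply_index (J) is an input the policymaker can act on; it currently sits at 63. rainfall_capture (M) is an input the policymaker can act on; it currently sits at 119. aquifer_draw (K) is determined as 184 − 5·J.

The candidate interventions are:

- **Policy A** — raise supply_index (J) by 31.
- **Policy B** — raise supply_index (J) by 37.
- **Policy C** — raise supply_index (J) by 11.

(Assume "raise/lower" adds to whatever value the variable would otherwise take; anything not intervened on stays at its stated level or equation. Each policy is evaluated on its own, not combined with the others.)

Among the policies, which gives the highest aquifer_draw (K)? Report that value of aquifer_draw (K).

-186

Policy A (J + 31):
  J = 63 + 31 = 94
  K = 184 − 5·94 = -286
Policy B (J + 37):
  J = 63 + 37 = 100
  K = 184 − 5·100 = -316
Policy C (J + 11):
  J = 63 + 11 = 74
  K = 184 − 5·74 = -186
Comparing — Policy A: K=-286, Policy B: K=-316, Policy C: K=-186. Highest is -186 (Policy C).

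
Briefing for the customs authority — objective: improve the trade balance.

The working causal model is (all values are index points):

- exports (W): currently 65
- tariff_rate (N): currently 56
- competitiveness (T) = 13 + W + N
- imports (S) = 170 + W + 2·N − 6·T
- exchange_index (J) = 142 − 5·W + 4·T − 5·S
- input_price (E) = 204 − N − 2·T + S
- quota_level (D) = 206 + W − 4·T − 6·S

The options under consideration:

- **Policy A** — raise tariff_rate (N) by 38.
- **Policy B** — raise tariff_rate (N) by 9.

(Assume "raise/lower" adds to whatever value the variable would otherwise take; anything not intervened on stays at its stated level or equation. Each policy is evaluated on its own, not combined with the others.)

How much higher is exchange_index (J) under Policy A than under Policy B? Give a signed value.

Policy A (N + 38):
  W = 65
  N = 56 + 38 = 94
  T = 13 + 65 + 94 = 172
  S = 170 + 65 + 2·94 − 6·172 = -609
  J = 142 − 5·65 + 4·172 − 5·(-609) = 3550
Policy B (N + 9):
  W = 65
  N = 56 + 9 = 65
  T = 13 + 65 + 65 = 143
  S = 170 + 65 + 2·65 − 6·143 = -493
  J = 142 − 5·65 + 4·143 − 5·(-493) = 2854
J: 3550 − 2854 = 696

696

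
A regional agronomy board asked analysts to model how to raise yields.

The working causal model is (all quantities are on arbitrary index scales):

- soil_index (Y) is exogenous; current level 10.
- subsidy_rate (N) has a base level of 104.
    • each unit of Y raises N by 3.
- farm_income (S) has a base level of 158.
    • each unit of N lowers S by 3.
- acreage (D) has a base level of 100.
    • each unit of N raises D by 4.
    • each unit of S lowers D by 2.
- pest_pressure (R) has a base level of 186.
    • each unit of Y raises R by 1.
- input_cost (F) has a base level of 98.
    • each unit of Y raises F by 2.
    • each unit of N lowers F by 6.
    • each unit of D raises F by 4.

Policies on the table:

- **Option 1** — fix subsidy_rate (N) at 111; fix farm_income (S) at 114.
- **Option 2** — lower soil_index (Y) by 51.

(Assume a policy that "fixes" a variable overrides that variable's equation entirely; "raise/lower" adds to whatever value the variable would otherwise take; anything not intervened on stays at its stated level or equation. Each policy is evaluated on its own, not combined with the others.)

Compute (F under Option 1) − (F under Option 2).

2210

Option 1 (N := 111, S := 114):
  Y = 10
  N = 111
  S = 114
  D = 100 + 4·111 − 2·114 = 316
  F = 98 + 2·10 − 6·111 + 4·316 = 716
Option 2 (Y − 51):
  Y = 10 − 51 = -41
  N = 104 + 3·(-41) = -19
  S = 158 − 3·(-19) = 215
  D = 100 + 4·(-19) − 2·215 = -406
  F = 98 + 2·(-41) − 6·(-19) + 4·(-406) = -1494
F: 716 − (-1494) = 2210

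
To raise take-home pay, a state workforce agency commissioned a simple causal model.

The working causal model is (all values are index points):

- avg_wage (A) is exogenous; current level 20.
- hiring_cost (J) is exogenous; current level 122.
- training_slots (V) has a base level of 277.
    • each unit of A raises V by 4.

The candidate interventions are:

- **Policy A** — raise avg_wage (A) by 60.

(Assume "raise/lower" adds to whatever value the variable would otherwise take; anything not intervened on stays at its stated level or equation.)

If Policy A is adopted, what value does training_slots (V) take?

Policy A (A + 60):
  A = 20 + 60 = 80
  V = 277 + 4·80 = 597

597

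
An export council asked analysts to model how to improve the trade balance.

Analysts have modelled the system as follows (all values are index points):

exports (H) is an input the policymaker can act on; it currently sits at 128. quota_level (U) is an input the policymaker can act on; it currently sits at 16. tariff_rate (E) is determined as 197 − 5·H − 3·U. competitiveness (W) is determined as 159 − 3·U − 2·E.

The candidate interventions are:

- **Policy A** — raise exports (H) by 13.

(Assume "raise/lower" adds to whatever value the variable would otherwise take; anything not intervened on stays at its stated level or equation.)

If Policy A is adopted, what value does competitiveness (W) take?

1223

Policy A (H + 13):
  H = 128 + 13 = 141
  U = 16
  E = 197 − 5·141 − 3·16 = -556
  W = 159 − 3·16 − 2·(-556) = 1223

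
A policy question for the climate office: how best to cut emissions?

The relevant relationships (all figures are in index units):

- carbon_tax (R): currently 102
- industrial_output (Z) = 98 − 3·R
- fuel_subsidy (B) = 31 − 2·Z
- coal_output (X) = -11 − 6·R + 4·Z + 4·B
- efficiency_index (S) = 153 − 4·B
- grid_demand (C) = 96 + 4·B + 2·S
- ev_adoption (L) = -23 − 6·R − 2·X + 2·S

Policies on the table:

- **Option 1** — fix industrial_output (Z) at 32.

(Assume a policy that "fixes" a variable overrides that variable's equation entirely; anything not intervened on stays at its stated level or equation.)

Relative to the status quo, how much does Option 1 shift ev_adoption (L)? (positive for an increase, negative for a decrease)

Baseline:
  R = 102
  Z = 98 − 3·102 = -208
  B = 31 − 2·(-208) = 447
  X = -11 − 6·102 + 4·(-208) + 4·447 = 333
  S = 153 − 4·447 = -1635
  L = -23 − 6·102 − 2·333 + 2·(-1635) = -4571
Option 1 (Z := 32):
  R = 102
  Z = 32
  B = 31 − 2·32 = -33
  X = -11 − 6·102 + 4·32 + 4·(-33) = -627
  S = 153 − 4·(-33) = 285
  L = -23 − 6·102 − 2·(-627) + 2·285 = 1189
Change in L: 1189 − (-4571) = 5760

5760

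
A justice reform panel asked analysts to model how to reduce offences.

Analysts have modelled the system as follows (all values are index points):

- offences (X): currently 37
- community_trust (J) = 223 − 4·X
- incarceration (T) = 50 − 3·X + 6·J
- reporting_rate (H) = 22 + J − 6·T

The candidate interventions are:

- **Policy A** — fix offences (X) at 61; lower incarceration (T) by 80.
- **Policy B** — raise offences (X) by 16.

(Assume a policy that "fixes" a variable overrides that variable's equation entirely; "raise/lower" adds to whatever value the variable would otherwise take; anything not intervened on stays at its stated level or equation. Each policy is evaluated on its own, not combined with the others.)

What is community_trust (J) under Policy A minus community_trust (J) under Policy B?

-32

Policy A (X := 61, T − 80):
  X = 61
  J = 223 − 4·61 = -21
Policy B (X + 16):
  X = 37 + 16 = 53
  J = 223 − 4·53 = 11
J: -21 − 11 = -32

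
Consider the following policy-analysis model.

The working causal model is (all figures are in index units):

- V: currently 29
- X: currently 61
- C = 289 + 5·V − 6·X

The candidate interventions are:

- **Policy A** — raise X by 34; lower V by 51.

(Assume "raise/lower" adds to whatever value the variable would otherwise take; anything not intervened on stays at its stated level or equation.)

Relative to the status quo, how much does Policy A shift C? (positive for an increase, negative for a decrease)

-459

Baseline:
  V = 29
  X = 61
  C = 289 + 5·29 − 6·61 = 68
Policy A (X + 34, V − 51):
  V = 29 − 51 = -22
  X = 61 + 34 = 95
  C = 289 + 5·(-22) − 6·95 = -391
Change in C: -391 − 68 = -459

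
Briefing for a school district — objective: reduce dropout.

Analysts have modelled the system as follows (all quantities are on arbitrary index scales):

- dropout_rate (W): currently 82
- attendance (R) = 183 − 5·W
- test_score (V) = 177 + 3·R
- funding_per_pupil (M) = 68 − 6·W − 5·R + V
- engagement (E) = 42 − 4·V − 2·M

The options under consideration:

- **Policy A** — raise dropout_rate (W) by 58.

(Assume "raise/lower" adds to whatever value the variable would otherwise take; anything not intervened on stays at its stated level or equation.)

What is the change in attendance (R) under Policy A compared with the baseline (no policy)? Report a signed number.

-290

Baseline:
  W = 82
  R = 183 − 5·82 = -227
Policy A (W + 58):
  W = 82 + 58 = 140
  R = 183 − 5·140 = -517
Change in R: -517 − (-227) = -290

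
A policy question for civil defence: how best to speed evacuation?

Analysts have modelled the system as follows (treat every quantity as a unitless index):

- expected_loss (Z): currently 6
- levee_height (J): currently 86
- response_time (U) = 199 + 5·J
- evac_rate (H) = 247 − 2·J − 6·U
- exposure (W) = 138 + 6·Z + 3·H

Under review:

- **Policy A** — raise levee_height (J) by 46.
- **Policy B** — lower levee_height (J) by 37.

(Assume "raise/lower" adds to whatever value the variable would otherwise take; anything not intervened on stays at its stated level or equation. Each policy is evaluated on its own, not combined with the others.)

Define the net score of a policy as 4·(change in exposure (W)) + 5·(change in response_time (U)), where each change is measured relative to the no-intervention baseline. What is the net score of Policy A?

-16514

Baseline:
  Z = 6
  J = 86
  U = 199 + 5·86 = 629
  H = 247 − 2·86 − 6·629 = -3699
  W = 138 + 6·6 + 3·(-3699) = -10923
Policy A (J + 46):
  Z = 6
  J = 86 + 46 = 132
  U = 199 + 5·132 = 859
  H = 247 − 2·132 − 6·859 = -5171
  W = 138 + 6·6 + 3·(-5171) = -15339
ΔW = -15339 − (-10923) = -4416; ΔU = 859 − 629 = 230
Score = 4·(-4416) + 5·230 = -16514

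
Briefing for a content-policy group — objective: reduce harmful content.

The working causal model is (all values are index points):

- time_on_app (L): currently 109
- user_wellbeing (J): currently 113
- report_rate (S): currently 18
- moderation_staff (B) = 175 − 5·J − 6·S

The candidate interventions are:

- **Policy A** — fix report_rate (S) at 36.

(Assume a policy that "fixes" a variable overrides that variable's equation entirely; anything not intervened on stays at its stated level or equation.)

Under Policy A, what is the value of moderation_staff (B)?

-606

Policy A (S := 36):
  J = 113
  S = 36
  B = 175 − 5·113 − 6·36 = -606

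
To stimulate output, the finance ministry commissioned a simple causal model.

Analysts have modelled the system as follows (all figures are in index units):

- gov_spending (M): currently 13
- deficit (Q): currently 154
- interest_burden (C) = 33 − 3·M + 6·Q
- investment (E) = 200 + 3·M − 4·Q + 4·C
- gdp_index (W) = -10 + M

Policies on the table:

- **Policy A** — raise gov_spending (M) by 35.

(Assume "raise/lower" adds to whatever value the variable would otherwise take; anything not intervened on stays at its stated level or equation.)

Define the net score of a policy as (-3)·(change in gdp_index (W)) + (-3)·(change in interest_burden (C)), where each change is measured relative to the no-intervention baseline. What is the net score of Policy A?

210

Baseline:
  M = 13
  Q = 154
  C = 33 − 3·13 + 6·154 = 918
  W = -10 + 13 = 3
Policy A (M + 35):
  M = 13 + 35 = 48
  Q = 154
  C = 33 − 3·48 + 6·154 = 813
  W = -10 + 48 = 38
ΔW = 38 − 3 = 35; ΔC = 813 − 918 = -105
Score = (-3)·35 + (-3)·(-105) = 210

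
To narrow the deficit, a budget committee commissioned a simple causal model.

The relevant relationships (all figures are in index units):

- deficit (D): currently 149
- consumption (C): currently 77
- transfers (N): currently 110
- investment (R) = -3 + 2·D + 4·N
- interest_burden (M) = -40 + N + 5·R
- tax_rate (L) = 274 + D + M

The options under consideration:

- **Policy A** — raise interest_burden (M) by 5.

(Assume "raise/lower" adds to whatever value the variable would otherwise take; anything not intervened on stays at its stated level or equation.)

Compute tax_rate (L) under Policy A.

4173

Policy A (M + 5):
  D = 149
  N = 110
  R = -3 + 2·149 + 4·110 = 735
  M = -40 + 110 + 5·735 (+5 from intervention) = 3750
  L = 274 + 149 + 3750 = 4173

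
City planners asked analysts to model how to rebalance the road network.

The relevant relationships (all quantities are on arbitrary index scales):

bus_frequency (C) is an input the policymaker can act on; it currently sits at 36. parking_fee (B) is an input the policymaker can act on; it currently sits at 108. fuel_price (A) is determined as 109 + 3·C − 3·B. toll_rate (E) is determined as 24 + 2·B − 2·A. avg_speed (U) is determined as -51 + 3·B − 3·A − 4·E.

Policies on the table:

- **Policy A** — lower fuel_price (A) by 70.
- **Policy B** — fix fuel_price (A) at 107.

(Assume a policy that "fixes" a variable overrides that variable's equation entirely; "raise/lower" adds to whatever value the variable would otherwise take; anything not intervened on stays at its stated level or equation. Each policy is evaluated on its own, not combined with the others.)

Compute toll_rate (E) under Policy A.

Policy A (A − 70):
  C = 36
  B = 108
  A = 109 + 3·36 − 3·108 (−70 from intervention) = -177
  E = 24 + 2·108 − 2·(-177) = 594

594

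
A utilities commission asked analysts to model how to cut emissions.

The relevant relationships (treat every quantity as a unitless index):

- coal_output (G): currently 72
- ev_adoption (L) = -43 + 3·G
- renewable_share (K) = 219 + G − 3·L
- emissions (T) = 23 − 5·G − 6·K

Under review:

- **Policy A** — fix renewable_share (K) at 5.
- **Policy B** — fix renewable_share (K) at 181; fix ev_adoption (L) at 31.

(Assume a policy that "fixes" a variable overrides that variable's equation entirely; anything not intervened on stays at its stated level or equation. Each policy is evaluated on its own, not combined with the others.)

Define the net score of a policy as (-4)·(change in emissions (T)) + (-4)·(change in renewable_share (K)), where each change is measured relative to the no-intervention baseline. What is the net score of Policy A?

4660

Baseline:
  G = 72
  L = -43 + 3·72 = 173
  K = 219 + 72 − 3·173 = -228
  T = 23 − 5·72 − 6·(-228) = 1031
Policy A (K := 5):
  G = 72
  L = -43 + 3·72 = 173
  K = 5
  T = 23 − 5·72 − 6·5 = -367
ΔT = -367 − 1031 = -1398; ΔK = 5 − (-228) = 233
Score = (-4)·(-1398) + (-4)·233 = 4660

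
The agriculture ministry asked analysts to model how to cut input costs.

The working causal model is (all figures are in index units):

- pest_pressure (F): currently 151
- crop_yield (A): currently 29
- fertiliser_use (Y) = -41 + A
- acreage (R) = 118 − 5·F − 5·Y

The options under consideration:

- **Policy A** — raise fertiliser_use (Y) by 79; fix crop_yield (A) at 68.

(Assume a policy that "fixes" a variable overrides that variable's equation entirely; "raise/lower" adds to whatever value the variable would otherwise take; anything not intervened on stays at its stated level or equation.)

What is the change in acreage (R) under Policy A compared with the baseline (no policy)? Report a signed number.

-590

Baseline:
  F = 151
  A = 29
  Y = -41 + 29 = -12
  R = 118 − 5·151 − 5·(-12) = -577
Policy A (Y + 79, A := 68):
  F = 151
  A = 68
  Y = -41 + 68 (+79 from intervention) = 106
  R = 118 − 5·151 − 5·106 = -1167
Change in R: -1167 − (-577) = -590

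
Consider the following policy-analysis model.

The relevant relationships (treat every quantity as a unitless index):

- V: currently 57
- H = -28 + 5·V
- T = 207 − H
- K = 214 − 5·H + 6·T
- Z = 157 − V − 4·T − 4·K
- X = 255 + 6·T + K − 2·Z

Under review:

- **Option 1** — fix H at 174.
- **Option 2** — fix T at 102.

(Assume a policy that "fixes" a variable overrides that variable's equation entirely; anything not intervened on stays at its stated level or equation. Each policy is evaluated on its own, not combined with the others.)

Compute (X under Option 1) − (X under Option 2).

Option 1 (H := 174):
  V = 57
  H = 174
  T = 207 − 174 = 33
  K = 214 − 5·174 + 6·33 = -458
  Z = 157 − 57 − 4·33 − 4·(-458) = 1800
  X = 255 + 6·33 + (-458) − 2·1800 = -3605
Option 2 (T := 102):
  V = 57
  H = -28 + 5·57 = 257
  T = 102
  K = 214 − 5·257 + 6·102 = -459
  Z = 157 − 57 − 4·102 − 4·(-459) = 1528
  X = 255 + 6·102 + (-459) − 2·1528 = -2648
X: -3605 − (-2648) = -957

-957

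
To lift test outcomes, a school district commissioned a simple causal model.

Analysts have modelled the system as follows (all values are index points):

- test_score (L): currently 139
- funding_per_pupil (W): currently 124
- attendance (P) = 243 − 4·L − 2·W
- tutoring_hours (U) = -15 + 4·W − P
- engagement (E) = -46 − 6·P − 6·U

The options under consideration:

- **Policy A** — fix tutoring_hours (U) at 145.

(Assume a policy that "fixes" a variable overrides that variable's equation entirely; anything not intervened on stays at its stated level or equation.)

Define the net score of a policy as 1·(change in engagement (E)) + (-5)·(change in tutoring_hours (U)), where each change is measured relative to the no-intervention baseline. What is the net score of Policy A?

9867

Baseline:
  L = 139
  W = 124
  P = 243 − 4·139 − 2·124 = -561
  U = -15 + 4·124 − (-561) = 1042
  E = -46 − 6·(-561) − 6·1042 = -2932
Policy A (U := 145):
  L = 139
  W = 124
  P = 243 − 4·139 − 2·124 = -561
  U = 145
  E = -46 − 6·(-561) − 6·145 = 2450
ΔE = 2450 − (-2932) = 5382; ΔU = 145 − 1042 = -897
Score = 1·5382 + (-5)·(-897) = 9867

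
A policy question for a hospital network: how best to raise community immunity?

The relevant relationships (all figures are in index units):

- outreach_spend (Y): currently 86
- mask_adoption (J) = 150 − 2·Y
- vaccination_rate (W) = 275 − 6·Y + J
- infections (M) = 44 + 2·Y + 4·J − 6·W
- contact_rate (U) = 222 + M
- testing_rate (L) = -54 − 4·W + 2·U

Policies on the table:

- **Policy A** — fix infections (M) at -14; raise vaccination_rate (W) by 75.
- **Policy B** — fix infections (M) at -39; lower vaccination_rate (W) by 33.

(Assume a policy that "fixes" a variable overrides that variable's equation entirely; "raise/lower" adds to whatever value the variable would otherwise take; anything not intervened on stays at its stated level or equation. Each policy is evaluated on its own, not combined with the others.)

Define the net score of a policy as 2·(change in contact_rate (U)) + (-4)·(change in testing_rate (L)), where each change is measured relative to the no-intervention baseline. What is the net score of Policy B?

9942

Baseline:
  Y = 86
  J = 150 − 2·86 = -22
  W = 275 − 6·86 + (-22) = -263
  M = 44 + 2·86 + 4·(-22) − 6·(-263) = 1706
  U = 222 + 1706 = 1928
  L = -54 − 4·(-263) + 2·1928 = 4854
Policy B (M := -39, W − 33):
  Y = 86
  J = 150 − 2·86 = -22
  W = 275 − 6·86 + (-22) (−33 from intervention) = -296
  M = -39
  U = 222 + (-39) = 183
  L = -54 − 4·(-296) + 2·183 = 1496
ΔU = 183 − 1928 = -1745; ΔL = 1496 − 4854 = -3358
Score = 2·(-1745) + (-4)·(-3358) = 9942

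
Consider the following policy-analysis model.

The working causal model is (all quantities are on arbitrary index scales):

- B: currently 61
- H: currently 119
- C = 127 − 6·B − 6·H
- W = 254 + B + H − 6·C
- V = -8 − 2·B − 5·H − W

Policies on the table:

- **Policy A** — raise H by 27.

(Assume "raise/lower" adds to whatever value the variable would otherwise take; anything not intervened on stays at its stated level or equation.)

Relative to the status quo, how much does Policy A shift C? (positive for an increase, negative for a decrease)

Baseline:
  B = 61
  H = 119
  C = 127 − 6·61 − 6·119 = -953
Policy A (H + 27):
  B = 61
  H = 119 + 27 = 146
  C = 127 − 6·61 − 6·146 = -1115
Change in C: -1115 − (-953) = -162

-162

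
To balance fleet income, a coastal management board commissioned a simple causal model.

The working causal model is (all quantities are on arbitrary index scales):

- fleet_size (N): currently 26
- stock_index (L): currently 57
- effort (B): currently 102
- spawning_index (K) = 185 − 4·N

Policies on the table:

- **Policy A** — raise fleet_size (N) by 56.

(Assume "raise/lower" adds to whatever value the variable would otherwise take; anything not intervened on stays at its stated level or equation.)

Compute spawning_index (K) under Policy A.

Policy A (N + 56):
  N = 26 + 56 = 82
  K = 185 − 4·82 = -143

-143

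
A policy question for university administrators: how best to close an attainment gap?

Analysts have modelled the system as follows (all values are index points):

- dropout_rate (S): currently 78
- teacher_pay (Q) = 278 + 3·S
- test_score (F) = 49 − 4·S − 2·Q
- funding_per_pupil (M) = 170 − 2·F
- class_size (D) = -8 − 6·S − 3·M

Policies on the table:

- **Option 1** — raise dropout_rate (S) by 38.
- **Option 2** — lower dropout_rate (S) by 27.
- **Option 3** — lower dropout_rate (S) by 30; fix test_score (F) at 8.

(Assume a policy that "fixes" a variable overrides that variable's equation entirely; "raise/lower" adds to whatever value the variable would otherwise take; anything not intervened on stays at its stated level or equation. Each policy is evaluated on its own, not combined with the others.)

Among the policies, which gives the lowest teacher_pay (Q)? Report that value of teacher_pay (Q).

422

Option 1 (S + 38):
  S = 78 + 38 = 116
  Q = 278 + 3·116 = 626
Option 2 (S − 27):
  S = 78 − 27 = 51
  Q = 278 + 3·51 = 431
Option 3 (S − 30, F := 8):
  S = 78 − 30 = 48
  Q = 278 + 3·48 = 422
Comparing — Option 1: Q=626, Option 2: Q=431, Option 3: Q=422. Lowest is 422 (Option 3).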